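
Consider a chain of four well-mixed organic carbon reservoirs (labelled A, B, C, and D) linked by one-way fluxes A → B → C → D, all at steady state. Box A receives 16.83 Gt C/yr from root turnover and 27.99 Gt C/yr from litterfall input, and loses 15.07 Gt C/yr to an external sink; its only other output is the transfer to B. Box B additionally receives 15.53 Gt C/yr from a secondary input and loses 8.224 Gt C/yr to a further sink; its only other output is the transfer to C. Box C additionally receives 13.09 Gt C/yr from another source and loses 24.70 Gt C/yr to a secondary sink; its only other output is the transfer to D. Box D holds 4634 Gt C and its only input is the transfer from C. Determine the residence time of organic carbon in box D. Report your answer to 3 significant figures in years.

Box A: F(A→B) = (16.83 + 27.99) − 15.07 = 29.750 Gt C/yr.
Box B: F(B→C) = (29.750 + 15.53) − 8.224 = 37.056 Gt C/yr.
Box C: F(C→D) = (37.056 + 13.09) − 24.70 = 25.446 Gt C/yr.
Box D throughput = its input = 25.446 Gt C/yr; τ = 4634 / 25.446 = 182.1 yr.

182 yr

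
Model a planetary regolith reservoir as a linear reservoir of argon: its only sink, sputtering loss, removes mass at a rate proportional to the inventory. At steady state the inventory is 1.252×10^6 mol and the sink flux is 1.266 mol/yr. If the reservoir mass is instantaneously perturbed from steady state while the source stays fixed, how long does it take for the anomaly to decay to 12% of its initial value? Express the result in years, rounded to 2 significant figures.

2.1×10^6 yr

For a linear reservoir the anomaly decays as exp(−t/τ) with τ = M/F = 1.252×10^6/1.266 = 988900 yr.
exp(−t/τ) = 0.12 ⇒ t = −τ ln(0.12) = 988900 × 2.120 = 2.097×10^6 yr.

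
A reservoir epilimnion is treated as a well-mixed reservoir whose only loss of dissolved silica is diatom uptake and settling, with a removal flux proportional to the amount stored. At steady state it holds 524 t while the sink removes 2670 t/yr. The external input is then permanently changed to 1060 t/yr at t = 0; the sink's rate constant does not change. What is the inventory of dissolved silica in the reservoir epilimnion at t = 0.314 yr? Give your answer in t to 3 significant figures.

τ = M₀/F₀ = 524/2670 = 0.1963 yr; rate constant k = 1/τ.
New steady state M_∞ = F₁/k = F₁·τ = 1060 × 0.1963 = 208.03 t.
M(t) = M_∞ + (M₀ − M_∞)·e^(−t/τ); t/τ = 0.314/0.1963 = 1.600, so e^(−t/τ) = 0.2019.
M(t) = 208.03 + 316.0 × 0.2019 = 271.83 t.

272 t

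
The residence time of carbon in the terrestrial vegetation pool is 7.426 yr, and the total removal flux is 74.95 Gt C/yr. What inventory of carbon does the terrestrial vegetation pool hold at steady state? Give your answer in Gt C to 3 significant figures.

557 Gt C

τ = M/F ⇒ M = τ × F = 7.426 × 74.95 = 556.6 Gt C.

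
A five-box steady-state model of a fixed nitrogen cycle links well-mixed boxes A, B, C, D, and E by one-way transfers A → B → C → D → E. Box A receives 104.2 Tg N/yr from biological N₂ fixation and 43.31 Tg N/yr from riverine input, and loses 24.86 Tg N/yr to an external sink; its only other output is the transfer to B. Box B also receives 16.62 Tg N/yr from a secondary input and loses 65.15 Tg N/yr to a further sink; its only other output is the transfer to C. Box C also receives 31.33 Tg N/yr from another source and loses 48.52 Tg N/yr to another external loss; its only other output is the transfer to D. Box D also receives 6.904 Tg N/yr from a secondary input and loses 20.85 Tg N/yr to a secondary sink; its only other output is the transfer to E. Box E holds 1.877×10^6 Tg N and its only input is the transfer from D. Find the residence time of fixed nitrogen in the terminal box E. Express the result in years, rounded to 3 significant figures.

Box A: F(A→B) = (104.2 + 43.31) − 24.86 = 122.65 Tg N/yr.
Box B: F(B→C) = (122.65 + 16.62) − 65.15 = 74.120 Tg N/yr.
Box C: F(C→D) = (74.120 + 31.33) − 48.52 = 56.930 Tg N/yr.
Box D: F(D→E) = (56.930 + 6.904) − 20.85 = 42.984 Tg N/yr.
Box E throughput = its input = 42.984 Tg N/yr; τ = 1.877×10^6 / 42.984 = 43670 yr.

43700 yr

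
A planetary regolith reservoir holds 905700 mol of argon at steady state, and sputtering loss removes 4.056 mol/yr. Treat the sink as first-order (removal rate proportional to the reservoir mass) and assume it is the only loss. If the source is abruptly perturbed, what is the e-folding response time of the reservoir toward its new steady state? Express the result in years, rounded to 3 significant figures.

For a linear reservoir the response time equals the residence time τ = M/F.
τ = 905700 / 4.056 = 223300 yr.

223000 yr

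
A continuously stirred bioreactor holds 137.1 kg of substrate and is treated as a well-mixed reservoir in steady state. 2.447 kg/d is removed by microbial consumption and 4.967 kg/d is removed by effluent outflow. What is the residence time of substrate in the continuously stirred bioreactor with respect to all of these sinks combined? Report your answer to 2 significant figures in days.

Total removal flux = 2.447 + 4.967 = 7.4140 kg/d.
τ = M / ΣF_out = 137.1 / 7.4140 = 18.49 d.

18 d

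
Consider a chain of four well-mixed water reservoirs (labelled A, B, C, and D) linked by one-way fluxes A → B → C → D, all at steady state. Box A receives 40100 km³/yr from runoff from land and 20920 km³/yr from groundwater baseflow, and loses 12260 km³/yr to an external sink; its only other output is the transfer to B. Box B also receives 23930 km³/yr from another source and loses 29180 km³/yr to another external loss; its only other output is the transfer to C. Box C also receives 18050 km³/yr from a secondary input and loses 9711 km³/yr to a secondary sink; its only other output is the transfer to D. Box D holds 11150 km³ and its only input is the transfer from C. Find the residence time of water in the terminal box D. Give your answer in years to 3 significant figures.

Box A: F(A→B) = (40100 + 20920) − 12260 = 48760 km³/yr.
Box B: F(B→C) = (48760 + 23930) − 29180 = 43510 km³/yr.
Box C: F(C→D) = (43510 + 18050) − 9711 = 51849 km³/yr.
Box D throughput = its input = 51849 km³/yr; τ = 11150 / 51849 = 0.2150 yr.

0.215 yr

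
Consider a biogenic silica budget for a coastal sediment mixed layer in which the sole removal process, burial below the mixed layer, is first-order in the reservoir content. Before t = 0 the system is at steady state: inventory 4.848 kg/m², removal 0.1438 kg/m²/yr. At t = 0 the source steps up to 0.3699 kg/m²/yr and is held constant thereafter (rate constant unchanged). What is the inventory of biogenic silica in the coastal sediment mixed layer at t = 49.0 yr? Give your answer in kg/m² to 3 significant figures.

10.7 kg/m²

Residence time τ = M₀/F₀ = 33.71 yr. The eventual steady state is M_∞ = M₀·(F₁/F₀) = 4.848 × 0.3699/0.1438 = 12.471 kg/m².
The anomaly ΔM(t) = M(t) − M_∞ decays as ΔM₀·e^(−t/τ) with ΔM₀ = 4.848 − 12.471 = −7.623 kg/m².
At t = 49.0 yr, e^(−t/τ) = e^(−1.453) = 0.2338, so ΔM = −1.782 kg/m² and M = 12.471 − 1.782 = 10.689 kg/m².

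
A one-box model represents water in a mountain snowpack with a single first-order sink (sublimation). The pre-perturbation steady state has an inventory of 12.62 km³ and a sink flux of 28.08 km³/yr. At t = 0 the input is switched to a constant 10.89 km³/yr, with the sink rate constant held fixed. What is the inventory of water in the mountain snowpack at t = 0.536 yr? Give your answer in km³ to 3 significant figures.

τ = M₀/F₀ = 12.62/28.08 = 0.4494 yr; rate constant k = 1/τ.
New steady state M_∞ = F₁/k = F₁·τ = 10.89 × 0.4494 = 4.8943 km³.
M(t) = M_∞ + (M₀ − M_∞)·e^(−t/τ); t/τ = 0.536/0.4494 = 1.193, so e^(−t/τ) = 0.3034.
M(t) = 4.8943 + 7.726 × 0.3034 = 7.2385 km³.

7.24 km³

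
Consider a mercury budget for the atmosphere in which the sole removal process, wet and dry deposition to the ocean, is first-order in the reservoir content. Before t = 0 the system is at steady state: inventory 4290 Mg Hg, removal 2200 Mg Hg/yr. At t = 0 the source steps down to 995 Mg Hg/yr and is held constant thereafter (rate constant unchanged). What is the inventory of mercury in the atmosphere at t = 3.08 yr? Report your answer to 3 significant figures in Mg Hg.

2420 Mg Hg

τ = M₀/F₀ = 4290/2200 = 1.950 yr; rate constant k = 1/τ.
New steady state M_∞ = F₁/k = F₁·τ = 995 × 1.950 = 1940.2 Mg Hg.
M(t) = M_∞ + (M₀ − M_∞)·e^(−t/τ); t/τ = 3.08/1.950 = 1.579, so e^(−t/τ) = 0.2061.
M(t) = 1940.2 + 2350 × 0.2061 = 2424.5 Mg Hg.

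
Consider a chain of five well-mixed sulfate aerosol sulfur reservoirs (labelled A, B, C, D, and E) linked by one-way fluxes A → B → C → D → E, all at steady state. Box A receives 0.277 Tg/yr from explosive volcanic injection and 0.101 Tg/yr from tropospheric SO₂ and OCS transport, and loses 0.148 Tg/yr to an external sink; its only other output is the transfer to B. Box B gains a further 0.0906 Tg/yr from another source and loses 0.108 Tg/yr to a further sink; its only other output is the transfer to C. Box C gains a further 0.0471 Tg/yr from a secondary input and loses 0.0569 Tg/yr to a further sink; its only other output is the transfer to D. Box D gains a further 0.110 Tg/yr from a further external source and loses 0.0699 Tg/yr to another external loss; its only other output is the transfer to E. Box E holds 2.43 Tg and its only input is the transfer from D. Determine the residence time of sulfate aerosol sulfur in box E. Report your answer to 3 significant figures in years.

10.0 yr

Box A: F(A→B) = (0.277 + 0.101) − 0.148 = 0.23000 Tg/yr.
Box B: F(B→C) = (0.23000 + 0.0906) − 0.108 = 0.21260 Tg/yr.
Box C: F(C→D) = (0.21260 + 0.0471) − 0.0569 = 0.20280 Tg/yr.
Box D: F(D→E) = (0.20280 + 0.110) − 0.0699 = 0.24290 Tg/yr.
Box E throughput = its input = 0.24290 Tg/yr; τ = 2.43 / 0.24290 = 10.00 yr.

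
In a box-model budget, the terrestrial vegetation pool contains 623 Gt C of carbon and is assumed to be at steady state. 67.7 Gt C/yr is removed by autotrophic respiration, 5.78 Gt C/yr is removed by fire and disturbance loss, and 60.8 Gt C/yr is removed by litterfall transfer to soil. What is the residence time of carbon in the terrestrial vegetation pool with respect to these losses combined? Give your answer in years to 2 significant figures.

Total removal = 67.70 + 5.780 + 60.80 = 134.28 Gt C/yr.
τ = M / ΣF_out = 623 / 134.28 = 4.640 yr.

4.6 yr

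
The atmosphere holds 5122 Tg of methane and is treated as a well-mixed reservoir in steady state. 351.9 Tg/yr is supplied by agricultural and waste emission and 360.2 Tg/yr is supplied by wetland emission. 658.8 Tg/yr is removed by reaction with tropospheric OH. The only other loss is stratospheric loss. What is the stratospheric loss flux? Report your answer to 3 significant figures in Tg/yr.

At steady state ΣF_in = ΣF_out.
ΣF_in = 351.9 + 360.2 = 712.10 Tg/yr.
Stratospheric loss flux = ΣF_in − (658.8) = 712.10 − 658.8 = 53.30 Tg/yr.

53.3 Tg/yr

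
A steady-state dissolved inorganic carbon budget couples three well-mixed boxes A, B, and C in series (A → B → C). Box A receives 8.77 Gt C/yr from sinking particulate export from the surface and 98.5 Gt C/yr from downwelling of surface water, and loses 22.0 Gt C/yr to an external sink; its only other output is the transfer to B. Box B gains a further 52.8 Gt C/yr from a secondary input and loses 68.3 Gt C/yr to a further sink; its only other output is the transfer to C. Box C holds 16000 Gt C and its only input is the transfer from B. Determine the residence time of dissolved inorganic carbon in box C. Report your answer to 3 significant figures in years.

229 yr

Box A: F(A→B) = (8.77 + 98.5) − 22.0 = 85.270 Gt C/yr.
Box B: F(B→C) = (85.270 + 52.8) − 68.3 = 69.770 Gt C/yr.
Box C throughput = its input = 69.770 Gt C/yr; τ = 16000 / 69.770 = 229.3 yr.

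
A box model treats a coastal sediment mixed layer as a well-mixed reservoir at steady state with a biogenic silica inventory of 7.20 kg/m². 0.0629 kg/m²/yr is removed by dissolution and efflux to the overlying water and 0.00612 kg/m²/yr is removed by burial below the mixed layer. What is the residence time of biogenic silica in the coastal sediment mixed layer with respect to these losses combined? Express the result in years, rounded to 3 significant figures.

Total removal = 0.06290 + 0.006120 = 0.069020 kg/m²/yr.
τ = M / ΣF_out = 7.20 / 0.069020 = 104.3 yr.

104 yr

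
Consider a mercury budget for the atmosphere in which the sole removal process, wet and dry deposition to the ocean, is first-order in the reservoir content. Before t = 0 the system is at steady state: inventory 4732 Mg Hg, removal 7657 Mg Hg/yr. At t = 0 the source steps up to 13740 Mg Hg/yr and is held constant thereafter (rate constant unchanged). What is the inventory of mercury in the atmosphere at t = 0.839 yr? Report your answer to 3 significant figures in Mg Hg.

τ = M₀/F₀ = 4732/7657 = 0.6180 yr; rate constant k = 1/τ.
New steady state M_∞ = F₁/k = F₁·τ = 13740 × 0.6180 = 8491.3 Mg Hg.
M(t) = M_∞ + (M₀ − M_∞)·e^(−t/τ); t/τ = 0.839/0.6180 = 1.358, so e^(−t/τ) = 0.2573.
M(t) = 8491.3 − 3759 × 0.2573 = 7524.1 Mg Hg.

7520 Mg Hg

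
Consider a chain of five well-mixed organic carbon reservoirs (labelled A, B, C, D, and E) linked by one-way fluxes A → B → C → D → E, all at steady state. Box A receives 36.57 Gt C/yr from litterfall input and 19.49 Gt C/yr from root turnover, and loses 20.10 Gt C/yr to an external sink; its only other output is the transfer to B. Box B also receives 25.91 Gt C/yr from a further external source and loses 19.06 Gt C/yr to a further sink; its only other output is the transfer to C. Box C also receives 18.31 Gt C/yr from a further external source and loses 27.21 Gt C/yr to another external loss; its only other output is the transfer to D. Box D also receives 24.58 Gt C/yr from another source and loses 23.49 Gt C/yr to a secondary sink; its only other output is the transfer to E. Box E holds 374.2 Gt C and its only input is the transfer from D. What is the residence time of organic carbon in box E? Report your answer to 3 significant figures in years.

Box A: F(A→B) = (36.57 + 19.49) − 20.10 = 35.960 Gt C/yr.
Box B: F(B→C) = (35.960 + 25.91) − 19.06 = 42.810 Gt C/yr.
Box C: F(C→D) = (42.810 + 18.31) − 27.21 = 33.910 Gt C/yr.
Box D: F(D→E) = (33.910 + 24.58) − 23.49 = 35.000 Gt C/yr.
Box E throughput = its input = 35.000 Gt C/yr; τ = 374.2 / 35.000 = 10.69 yr.

10.7 yr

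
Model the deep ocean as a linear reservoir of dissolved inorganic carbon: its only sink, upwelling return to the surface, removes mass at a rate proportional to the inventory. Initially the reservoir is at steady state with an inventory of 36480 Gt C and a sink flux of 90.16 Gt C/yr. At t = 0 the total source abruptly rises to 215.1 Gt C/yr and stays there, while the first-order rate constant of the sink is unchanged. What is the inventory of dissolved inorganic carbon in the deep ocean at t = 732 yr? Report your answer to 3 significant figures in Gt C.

τ = M₀/F₀ = 36480/90.16 = 404.6 yr; rate constant k = 1/τ.
New steady state M_∞ = F₁/k = F₁·τ = 215.1 × 404.6 = 87032 Gt C.
M(t) = M_∞ + (M₀ − M_∞)·e^(−t/τ); t/τ = 732/404.6 = 1.809, so e^(−t/τ) = 0.1638.
M(t) = 87032 − 50550 × 0.1638 = 78752 Gt C.

78800 Gt C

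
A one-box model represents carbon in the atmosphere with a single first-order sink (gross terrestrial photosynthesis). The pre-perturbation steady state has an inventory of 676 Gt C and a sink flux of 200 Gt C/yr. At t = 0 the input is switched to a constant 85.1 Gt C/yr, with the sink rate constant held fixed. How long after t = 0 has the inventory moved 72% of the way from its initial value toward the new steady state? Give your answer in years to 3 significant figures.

τ = M₀/F₀ = 676/200 = 3.380 yr.
The remaining gap fraction is e^(−t/τ); 72% covered ⇒ e^(−t/τ) = 0.280.
t = −τ ln(0.280) = 3.380 × 1.273 = 4.303 yr.

4.30 yr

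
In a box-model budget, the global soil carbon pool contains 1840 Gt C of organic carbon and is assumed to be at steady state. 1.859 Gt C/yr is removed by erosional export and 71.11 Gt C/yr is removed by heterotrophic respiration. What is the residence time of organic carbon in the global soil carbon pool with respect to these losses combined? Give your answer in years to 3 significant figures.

25.2 yr

Total removal = 1.859 + 71.11 = 72.969 Gt C/yr.
τ = M / ΣF_out = 1840 / 72.969 = 25.22 yr.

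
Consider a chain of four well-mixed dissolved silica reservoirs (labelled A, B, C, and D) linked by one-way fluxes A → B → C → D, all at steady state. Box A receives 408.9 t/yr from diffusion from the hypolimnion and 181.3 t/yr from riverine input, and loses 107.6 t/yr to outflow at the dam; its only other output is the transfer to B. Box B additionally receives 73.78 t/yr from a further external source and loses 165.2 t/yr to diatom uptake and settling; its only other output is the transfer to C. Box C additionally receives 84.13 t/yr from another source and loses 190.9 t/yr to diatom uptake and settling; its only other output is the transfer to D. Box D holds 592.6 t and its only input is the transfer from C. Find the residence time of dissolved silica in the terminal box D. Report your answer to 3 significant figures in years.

Box A: F(A→B) = (408.9 + 181.3) − 107.6 = 482.60 t/yr.
Box B: F(B→C) = (482.60 + 73.78) − 165.2 = 391.18 t/yr.
Box C: F(C→D) = (391.18 + 84.13) − 190.9 = 284.41 t/yr.
Box D throughput = its input = 284.41 t/yr; τ = 592.6 / 284.41 = 2.084 yr.

2.08 yr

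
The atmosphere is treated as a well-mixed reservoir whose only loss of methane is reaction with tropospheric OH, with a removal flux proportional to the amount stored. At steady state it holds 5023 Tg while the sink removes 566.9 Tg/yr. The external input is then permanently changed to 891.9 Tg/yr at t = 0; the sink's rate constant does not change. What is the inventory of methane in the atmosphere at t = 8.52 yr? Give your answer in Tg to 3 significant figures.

6800 Tg

τ = M₀/F₀ = 5023/566.9 = 8.860 yr; rate constant k = 1/τ.
New steady state M_∞ = F₁/k = F₁·τ = 891.9 × 8.860 = 7902.7 Tg.
M(t) = M_∞ + (M₀ − M_∞)·e^(−t/τ); t/τ = 8.52/8.860 = 0.9616, so e^(−t/τ) = 0.3823.
M(t) = 7902.7 − 2880 × 0.3823 = 6801.8 Tg.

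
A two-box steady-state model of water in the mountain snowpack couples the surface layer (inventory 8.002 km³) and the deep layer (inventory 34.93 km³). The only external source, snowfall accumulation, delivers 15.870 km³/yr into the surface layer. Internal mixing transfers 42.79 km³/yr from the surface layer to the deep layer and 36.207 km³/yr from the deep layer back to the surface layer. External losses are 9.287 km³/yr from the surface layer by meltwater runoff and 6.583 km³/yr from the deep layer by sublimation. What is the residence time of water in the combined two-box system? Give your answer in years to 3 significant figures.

Treat the two boxes together as one reservoir: the mixing fluxes between them are internal recycling, so τ = ΣM / Σ(external losses).
M_total = 8.002 + 34.93 = 42.932 km³.
ΣF_external_out = 9.287 + 6.583 = 15.870 km³/yr.
τ = M_total / ΣF_ext = 42.932 / 15.870 = 2.705 yr.

2.71 yr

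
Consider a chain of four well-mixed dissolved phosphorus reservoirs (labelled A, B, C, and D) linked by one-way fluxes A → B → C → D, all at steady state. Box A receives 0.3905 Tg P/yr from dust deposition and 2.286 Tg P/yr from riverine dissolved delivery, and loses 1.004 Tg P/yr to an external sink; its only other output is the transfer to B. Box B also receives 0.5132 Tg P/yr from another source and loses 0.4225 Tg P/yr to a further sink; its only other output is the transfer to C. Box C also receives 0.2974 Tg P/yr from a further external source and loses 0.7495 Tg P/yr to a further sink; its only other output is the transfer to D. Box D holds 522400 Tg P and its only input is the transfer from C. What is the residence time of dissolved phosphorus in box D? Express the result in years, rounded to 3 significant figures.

398000 yr

Box A: F(A→B) = (0.3905 + 2.286) − 1.004 = 1.6725 Tg P/yr.
Box B: F(B→C) = (1.6725 + 0.5132) − 0.4225 = 1.7632 Tg P/yr.
Box C: F(C→D) = (1.7632 + 0.2974) − 0.7495 = 1.3111 Tg P/yr.
Box D throughput = its input = 1.3111 Tg P/yr; τ = 522400 / 1.3111 = 398400 yr.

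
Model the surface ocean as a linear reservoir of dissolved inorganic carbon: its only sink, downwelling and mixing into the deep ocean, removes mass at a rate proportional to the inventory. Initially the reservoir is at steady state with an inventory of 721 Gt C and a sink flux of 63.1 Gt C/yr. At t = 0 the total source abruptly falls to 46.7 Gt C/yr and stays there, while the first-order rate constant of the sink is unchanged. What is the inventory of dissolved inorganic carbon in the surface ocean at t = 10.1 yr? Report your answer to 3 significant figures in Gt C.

611 Gt C

τ = M₀/F₀ = 721/63.1 = 11.43 yr; rate constant k = 1/τ.
New steady state M_∞ = F₁/k = F₁·τ = 46.7 × 11.43 = 533.61 Gt C.
M(t) = M_∞ + (M₀ − M_∞)·e^(−t/τ); t/τ = 10.1/11.43 = 0.8839, so e^(−t/τ) = 0.4132.
M(t) = 533.61 + 187.4 × 0.4132 = 611.03 Gt C.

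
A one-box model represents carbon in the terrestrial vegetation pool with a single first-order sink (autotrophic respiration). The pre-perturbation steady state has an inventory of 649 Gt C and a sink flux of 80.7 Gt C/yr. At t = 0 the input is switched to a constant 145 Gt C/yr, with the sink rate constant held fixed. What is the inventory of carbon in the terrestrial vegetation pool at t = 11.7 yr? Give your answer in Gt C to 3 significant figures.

1050 Gt C

The sink rate constant is k = F₀/M₀ = 80.7/649 = 0.1243 yr⁻¹.
Solving dM/dt = F₁ − kM with M(0) = M₀ gives M(t) = F₁/k + (M₀ − F₁/k)·e^(−kt).
F₁/k = 145/0.1243 = 1166.1 Gt C; kt = 0.1243 × 11.7 = 1.455, e^(−kt) = 0.2334.
M(11.7) = 1166.1 + (649 − 1166.1) × 0.2334 = 1166.1 − 120.7 = 1045.4 Gt C.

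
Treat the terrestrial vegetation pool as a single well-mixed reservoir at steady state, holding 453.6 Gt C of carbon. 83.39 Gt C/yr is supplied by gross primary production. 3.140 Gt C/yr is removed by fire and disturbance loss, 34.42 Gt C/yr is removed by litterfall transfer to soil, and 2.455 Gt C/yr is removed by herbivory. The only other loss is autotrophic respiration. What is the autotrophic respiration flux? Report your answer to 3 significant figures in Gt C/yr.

At steady state ΣF_in = ΣF_out.
ΣF_in = 83.390 Gt C/yr.
Autotrophic respiration flux = ΣF_in − (3.140 + 34.42 + 2.455) = 83.390 − 40.02 = 43.38 Gt C/yr.

43.4 Gt C/yr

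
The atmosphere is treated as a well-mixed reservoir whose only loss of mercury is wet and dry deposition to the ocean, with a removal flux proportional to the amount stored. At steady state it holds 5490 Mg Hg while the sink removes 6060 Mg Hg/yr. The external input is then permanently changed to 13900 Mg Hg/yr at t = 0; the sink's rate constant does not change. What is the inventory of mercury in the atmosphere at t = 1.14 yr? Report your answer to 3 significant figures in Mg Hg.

Residence time τ = M₀/F₀ = 0.9059 yr. The eventual steady state is M_∞ = M₀·(F₁/F₀) = 5490 × 13900/6060 = 12593 Mg Hg.
The anomaly ΔM(t) = M(t) − M_∞ decays as ΔM₀·e^(−t/τ) with ΔM₀ = 5490 − 12593 = −7103 Mg Hg.
At t = 1.14 yr, e^(−t/τ) = e^(−1.258) = 0.2841, so ΔM = −2018 Mg Hg and M = 12593 − 2018 = 10575 Mg Hg.

10600 Mg Hg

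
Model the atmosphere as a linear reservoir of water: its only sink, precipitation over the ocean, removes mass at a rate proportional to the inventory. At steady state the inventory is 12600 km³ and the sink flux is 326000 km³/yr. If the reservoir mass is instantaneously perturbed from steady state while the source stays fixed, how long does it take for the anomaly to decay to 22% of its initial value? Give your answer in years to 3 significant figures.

0.0585 yr

For a linear reservoir the anomaly decays as exp(−t/τ) with τ = M/F = 12600/326000 = 0.03865 yr.
exp(−t/τ) = 0.22 ⇒ t = −τ ln(0.22) = 0.03865 × 1.514 = 0.05852 yr.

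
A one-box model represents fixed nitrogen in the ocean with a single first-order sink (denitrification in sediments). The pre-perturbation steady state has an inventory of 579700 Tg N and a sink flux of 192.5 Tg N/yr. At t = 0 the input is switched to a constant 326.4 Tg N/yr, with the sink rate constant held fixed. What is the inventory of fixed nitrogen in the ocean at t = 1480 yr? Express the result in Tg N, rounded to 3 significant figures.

736000 Tg N

τ = M₀/F₀ = 579700/192.5 = 3011 yr; rate constant k = 1/τ.
New steady state M_∞ = F₁/k = F₁·τ = 326.4 × 3011 = 982930 Tg N.
M(t) = M_∞ + (M₀ − M_∞)·e^(−t/τ); t/τ = 1480/3011 = 0.4915, so e^(−t/τ) = 0.6117.
M(t) = 982930 − 403200 × 0.6117 = 736260 Tg N.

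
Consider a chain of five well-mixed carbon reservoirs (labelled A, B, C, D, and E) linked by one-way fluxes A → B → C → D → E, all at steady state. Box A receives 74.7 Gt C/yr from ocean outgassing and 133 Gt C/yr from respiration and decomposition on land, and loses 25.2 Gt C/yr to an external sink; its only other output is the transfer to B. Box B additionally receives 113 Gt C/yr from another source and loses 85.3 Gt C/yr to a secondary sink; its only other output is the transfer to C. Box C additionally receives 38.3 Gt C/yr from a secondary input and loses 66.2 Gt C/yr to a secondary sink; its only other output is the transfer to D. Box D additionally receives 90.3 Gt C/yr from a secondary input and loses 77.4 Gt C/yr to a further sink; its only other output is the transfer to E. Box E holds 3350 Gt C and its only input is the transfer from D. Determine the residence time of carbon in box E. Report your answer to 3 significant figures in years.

17.2 yr

Box A: F(A→B) = (74.7 + 133) − 25.2 = 182.50 Gt C/yr.
Box B: F(B→C) = (182.50 + 113) − 85.3 = 210.20 Gt C/yr.
Box C: F(C→D) = (210.20 + 38.3) − 66.2 = 182.30 Gt C/yr.
Box D: F(D→E) = (182.30 + 90.3) − 77.4 = 195.20 Gt C/yr.
Box E throughput = its input = 195.20 Gt C/yr; τ = 3350 / 195.20 = 17.16 yr.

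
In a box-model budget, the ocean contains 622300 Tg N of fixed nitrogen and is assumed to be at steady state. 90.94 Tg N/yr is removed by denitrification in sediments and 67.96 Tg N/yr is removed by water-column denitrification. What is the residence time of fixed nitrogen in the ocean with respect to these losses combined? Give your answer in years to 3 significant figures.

3920 yr

Total removal = 90.94 + 67.96 = 158.90 Tg N/yr.
τ = M / ΣF_out = 622300 / 158.90 = 3916 yr.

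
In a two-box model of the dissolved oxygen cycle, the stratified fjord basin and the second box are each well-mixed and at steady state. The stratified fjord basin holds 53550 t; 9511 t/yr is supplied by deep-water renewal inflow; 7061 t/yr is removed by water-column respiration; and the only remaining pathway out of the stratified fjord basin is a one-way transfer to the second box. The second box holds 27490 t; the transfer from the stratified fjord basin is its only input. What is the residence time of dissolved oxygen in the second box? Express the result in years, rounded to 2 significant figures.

Balance the stratified fjord basin: ΣF_in = 9511.0 t/yr.
Transfer to the second box = ΣF_in − (7061) = 2450.0 t/yr.
At steady state the output of the second box equals its input, 2450.0 t/yr.
τ = M / F = 27490 / 2450.0 = 11.22 yr.

11 yr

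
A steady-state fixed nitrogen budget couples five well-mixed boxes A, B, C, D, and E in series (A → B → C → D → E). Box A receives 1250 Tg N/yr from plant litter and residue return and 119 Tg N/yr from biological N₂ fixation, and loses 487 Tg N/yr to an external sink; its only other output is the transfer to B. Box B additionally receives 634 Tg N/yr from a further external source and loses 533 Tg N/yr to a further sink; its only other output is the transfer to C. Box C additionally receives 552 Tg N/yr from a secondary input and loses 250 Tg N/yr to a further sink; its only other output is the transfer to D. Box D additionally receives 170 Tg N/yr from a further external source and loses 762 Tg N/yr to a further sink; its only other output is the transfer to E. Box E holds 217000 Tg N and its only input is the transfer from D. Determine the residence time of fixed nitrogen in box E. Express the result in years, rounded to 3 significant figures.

313 yr

Box A: F(A→B) = (1250 + 119) − 487 = 882.00 Tg N/yr.
Box B: F(B→C) = (882.00 + 634) − 533 = 983.00 Tg N/yr.
Box C: F(C→D) = (983.00 + 552) − 250 = 1285.0 Tg N/yr.
Box D: F(D→E) = (1285.0 + 170) − 762 = 693.00 Tg N/yr.
Box E throughput = its input = 693.00 Tg N/yr; τ = 217000 / 693.00 = 313.1 yr.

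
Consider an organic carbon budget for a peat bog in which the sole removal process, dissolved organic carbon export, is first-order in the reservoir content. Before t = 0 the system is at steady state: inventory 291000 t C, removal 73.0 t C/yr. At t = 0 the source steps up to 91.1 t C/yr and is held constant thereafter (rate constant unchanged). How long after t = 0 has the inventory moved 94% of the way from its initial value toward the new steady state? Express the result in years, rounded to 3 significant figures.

τ = M₀/F₀ = 291000/73.0 = 3986 yr.
The remaining gap fraction is e^(−t/τ); 94% covered ⇒ e^(−t/τ) = 0.0600.
t = −τ ln(0.0600) = 3986 × 2.813 = 11220 yr.

11200 yr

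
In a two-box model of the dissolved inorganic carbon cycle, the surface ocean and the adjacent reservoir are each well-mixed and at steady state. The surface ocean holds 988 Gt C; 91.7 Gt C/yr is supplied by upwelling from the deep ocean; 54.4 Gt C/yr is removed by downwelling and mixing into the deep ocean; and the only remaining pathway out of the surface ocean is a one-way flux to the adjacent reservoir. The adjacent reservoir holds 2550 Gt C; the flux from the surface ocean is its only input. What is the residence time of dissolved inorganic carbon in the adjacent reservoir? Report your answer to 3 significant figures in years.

Balance the surface ocean: ΣF_in = 91.700 Gt C/yr.
Flux to the adjacent reservoir = ΣF_in − (54.4) = 37.300 Gt C/yr.
At steady state the output of the adjacent reservoir equals its input, 37.300 Gt C/yr.
τ = M / F = 2550 / 37.300 = 68.36 yr.

68.4 yr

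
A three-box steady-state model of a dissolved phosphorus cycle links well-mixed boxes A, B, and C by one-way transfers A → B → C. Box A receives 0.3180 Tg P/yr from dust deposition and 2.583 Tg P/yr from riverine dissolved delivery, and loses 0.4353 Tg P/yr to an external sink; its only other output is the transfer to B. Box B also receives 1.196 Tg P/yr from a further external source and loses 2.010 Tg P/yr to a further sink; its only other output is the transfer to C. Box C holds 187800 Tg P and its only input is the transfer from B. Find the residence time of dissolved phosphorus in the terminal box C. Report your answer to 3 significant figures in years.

114000 yr

Box A: F(A→B) = (0.3180 + 2.583) − 0.4353 = 2.4657 Tg P/yr.
Box B: F(B→C) = (2.4657 + 1.196) − 2.010 = 1.6517 Tg P/yr.
Box C throughput = its input = 1.6517 Tg P/yr; τ = 187800 / 1.6517 = 113700 yr.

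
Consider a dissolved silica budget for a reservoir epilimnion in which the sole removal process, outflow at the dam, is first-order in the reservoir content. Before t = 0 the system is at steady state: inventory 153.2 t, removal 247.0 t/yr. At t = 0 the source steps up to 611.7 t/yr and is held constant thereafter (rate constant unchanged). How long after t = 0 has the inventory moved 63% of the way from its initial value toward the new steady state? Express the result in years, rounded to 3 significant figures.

0.617 yr

τ = M₀/F₀ = 153.2/247.0 = 0.6202 yr.
The remaining gap fraction is e^(−t/τ); 63% covered ⇒ e^(−t/τ) = 0.370.
t = −τ ln(0.370) = 0.6202 × 0.9943 = 0.6167 yr.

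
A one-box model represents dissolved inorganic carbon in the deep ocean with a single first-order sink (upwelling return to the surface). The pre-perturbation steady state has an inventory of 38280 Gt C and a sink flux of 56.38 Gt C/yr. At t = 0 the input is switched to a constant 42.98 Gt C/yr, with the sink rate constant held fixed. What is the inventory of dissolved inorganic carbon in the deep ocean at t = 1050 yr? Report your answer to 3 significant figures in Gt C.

The sink rate constant is k = F₀/M₀ = 56.38/38280 = 0.001473 yr⁻¹.
Solving dM/dt = F₁ − kM with M(0) = M₀ gives M(t) = F₁/k + (M₀ − F₁/k)·e^(−kt).
F₁/k = 42.98/0.001473 = 29182 Gt C; kt = 0.001473 × 1050 = 1.546, e^(−kt) = 0.2130.
M(1050) = 29182 + (38280 − 29182) × 0.2130 = 29182 + 1938 = 31120 Gt C.

31100 Gt C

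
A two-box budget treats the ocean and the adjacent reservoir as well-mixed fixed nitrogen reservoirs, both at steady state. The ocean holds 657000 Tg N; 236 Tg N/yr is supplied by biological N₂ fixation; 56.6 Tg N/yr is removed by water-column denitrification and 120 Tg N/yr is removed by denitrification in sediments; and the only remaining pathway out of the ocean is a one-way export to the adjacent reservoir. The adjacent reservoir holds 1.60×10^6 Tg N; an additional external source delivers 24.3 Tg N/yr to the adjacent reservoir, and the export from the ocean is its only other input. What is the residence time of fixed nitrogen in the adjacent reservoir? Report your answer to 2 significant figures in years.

Balance the ocean: ΣF_in = 236.00 Tg N/yr.
Export to the adjacent reservoir = ΣF_in − (56.6 + 120) = 59.400 Tg N/yr.
Total input to the adjacent reservoir = 59.400 + 24.3 = 83.700 Tg N/yr; at steady state this equals its total output.
τ = M / F = 1.60×10^6 / 83.700 = 19120 yr.

19000 yr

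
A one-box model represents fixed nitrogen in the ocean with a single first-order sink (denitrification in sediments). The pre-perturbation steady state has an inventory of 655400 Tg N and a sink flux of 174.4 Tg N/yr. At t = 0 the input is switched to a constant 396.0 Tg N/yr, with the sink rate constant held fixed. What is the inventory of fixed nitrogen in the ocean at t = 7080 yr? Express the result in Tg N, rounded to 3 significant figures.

τ = M₀/F₀ = 655400/174.4 = 3758 yr; rate constant k = 1/τ.
New steady state M_∞ = F₁/k = F₁·τ = 396.0 × 3758 = 1.4882×10^6 Tg N.
M(t) = M_∞ + (M₀ − M_∞)·e^(−t/τ); t/τ = 7080/3758 = 1.884, so e^(−t/τ) = 0.1520.
M(t) = 1.4882×10^6 − 832800 × 0.1520 = 1.3616×10^6 Tg N.

1.36×10^6 Tg N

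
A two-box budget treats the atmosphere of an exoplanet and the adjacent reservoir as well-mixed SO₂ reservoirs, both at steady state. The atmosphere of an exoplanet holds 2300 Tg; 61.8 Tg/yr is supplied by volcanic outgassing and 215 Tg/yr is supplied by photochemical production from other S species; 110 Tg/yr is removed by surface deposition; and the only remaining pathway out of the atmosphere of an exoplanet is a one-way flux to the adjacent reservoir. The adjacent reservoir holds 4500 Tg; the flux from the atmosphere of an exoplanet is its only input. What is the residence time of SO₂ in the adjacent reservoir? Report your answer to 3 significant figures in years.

27.0 yr

Balance the atmosphere of an exoplanet: ΣF_in = 61.8 + 215 = 276.80 Tg/yr.
Flux to the adjacent reservoir = ΣF_in − (110) = 166.80 Tg/yr.
At steady state the output of the adjacent reservoir equals its input, 166.80 Tg/yr.
τ = M / F = 4500 / 166.80 = 26.98 yr.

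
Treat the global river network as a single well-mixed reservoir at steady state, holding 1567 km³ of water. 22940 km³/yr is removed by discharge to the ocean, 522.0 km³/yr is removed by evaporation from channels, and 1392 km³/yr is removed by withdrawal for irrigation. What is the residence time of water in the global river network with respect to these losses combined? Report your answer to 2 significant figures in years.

0.063 yr

Total removal = 22940 + 522.0 + 1392 = 24854 km³/yr.
τ = M / ΣF_out = 1567 / 24854 = 0.06305 yr.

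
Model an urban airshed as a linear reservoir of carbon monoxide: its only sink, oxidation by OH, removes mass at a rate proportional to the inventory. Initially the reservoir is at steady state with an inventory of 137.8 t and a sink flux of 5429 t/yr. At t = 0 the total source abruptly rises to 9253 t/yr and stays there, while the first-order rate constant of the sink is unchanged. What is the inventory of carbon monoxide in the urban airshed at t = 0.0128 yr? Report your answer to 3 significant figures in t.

176 t

The sink rate constant is k = F₀/M₀ = 5429/137.8 = 39.40 yr⁻¹.
Solving dM/dt = F₁ − kM with M(0) = M₀ gives M(t) = F₁/k + (M₀ − F₁/k)·e^(−kt).
F₁/k = 9253/39.40 = 234.86 t; kt = 39.40 × 0.0128 = 0.5043, e^(−kt) = 0.6039.
M(0.0128) = 234.86 + (137.8 − 234.86) × 0.6039 = 234.86 − 58.62 = 176.24 t.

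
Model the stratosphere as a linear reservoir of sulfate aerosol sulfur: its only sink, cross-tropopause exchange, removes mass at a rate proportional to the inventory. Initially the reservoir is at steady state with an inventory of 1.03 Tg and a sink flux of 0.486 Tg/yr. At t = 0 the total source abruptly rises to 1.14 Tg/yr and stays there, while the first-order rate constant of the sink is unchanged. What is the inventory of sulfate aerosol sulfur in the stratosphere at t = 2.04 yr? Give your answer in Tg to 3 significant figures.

τ = M₀/F₀ = 1.03/0.486 = 2.119 yr; rate constant k = 1/τ.
New steady state M_∞ = F₁/k = F₁·τ = 1.14 × 2.119 = 2.4160 Tg.
M(t) = M_∞ + (M₀ − M_∞)·e^(−t/τ); t/τ = 2.04/2.119 = 0.9626, so e^(−t/τ) = 0.3819.
M(t) = 2.4160 − 1.386 × 0.3819 = 1.8867 Tg.

1.89 Tg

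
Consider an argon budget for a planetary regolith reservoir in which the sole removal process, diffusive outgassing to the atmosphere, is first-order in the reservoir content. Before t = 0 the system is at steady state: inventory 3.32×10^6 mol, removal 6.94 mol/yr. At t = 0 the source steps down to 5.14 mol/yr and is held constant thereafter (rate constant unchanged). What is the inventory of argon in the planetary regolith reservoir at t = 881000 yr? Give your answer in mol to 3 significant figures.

2.60×10^6 mol

Residence time τ = M₀/F₀ = 478400 yr. The eventual steady state is M_∞ = M₀·(F₁/F₀) = 3.32×10^6 × 5.14/6.94 = 2.4589×10^6 mol.
The anomaly ΔM(t) = M(t) − M_∞ decays as ΔM₀·e^(−t/τ) with ΔM₀ = 3.32×10^6 − 2.4589×10^6 = 861100 mol.
At t = 881000 yr, e^(−t/τ) = e^(−1.842) = 0.1586, so ΔM = 136500 mol and M = 2.4589×10^6 + 136500 = 2.5954×10^6 mol.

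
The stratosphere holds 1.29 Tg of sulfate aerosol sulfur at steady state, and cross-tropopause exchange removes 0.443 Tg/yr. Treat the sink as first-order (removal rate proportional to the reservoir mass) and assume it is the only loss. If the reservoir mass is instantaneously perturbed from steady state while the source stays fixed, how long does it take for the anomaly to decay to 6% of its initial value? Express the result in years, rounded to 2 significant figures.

8.2 yr

For a linear reservoir the anomaly decays as exp(−t/τ) with τ = M/F = 1.29/0.443 = 2.912 yr.
exp(−t/τ) = 0.06 ⇒ t = −τ ln(0.06) = 2.912 × 2.813 = 8.193 yr.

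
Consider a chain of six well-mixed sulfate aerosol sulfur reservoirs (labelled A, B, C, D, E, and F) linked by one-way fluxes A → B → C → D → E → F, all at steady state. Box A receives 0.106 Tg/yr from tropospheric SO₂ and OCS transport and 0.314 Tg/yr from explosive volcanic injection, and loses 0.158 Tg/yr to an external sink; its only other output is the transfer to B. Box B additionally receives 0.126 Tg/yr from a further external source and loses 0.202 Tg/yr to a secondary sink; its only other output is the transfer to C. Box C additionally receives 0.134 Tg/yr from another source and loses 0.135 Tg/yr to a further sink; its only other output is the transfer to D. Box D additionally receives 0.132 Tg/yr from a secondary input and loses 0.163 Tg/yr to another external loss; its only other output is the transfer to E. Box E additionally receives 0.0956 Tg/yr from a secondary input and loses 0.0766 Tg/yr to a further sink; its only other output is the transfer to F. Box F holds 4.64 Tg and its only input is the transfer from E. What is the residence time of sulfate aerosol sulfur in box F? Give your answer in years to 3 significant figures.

26.8 yr

Box A: F(A→B) = (0.106 + 0.314) − 0.158 = 0.26200 Tg/yr.
Box B: F(B→C) = (0.26200 + 0.126) − 0.202 = 0.18600 Tg/yr.
Box C: F(C→D) = (0.18600 + 0.134) − 0.135 = 0.18500 Tg/yr.
Box D: F(D→E) = (0.18500 + 0.132) − 0.163 = 0.15400 Tg/yr.
Box E: F(E→F) = (0.15400 + 0.0956) − 0.0766 = 0.17300 Tg/yr.
Box F throughput = its input = 0.17300 Tg/yr; τ = 4.64 / 0.17300 = 26.82 yr.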